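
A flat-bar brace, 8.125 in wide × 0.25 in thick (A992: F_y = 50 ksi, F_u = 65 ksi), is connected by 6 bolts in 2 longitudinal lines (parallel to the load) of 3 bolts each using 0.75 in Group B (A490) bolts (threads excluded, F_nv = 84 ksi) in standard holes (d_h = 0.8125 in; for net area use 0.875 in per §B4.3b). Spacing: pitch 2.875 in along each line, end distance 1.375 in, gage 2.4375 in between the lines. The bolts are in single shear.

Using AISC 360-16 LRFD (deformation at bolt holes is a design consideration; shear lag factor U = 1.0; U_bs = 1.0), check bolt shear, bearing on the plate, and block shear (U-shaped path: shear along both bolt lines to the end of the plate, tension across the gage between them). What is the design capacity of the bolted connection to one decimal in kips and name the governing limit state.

91.3 kips (block shear governs)

Bolt shear: A_b = π(0.75)²/4 = 0.44179 in². φR_n = 0.75 × 84 × 0.44179 × 6 × 1 = 167.0 kips.
Bearing (0.25 in plate, F_u = 65 ksi): end bolts L_c = 1.375 − 0.8125/2 = 0.96875, R_n = min(1.2×0.96875×0.25×65, 2.4×0.75×0.25×65) = 18.891 kips/bolt; interior L_c = 2.875 − 0.8125 = 2.0625, R_n = 29.25 kips/bolt. φR_n = 0.75 × (2×18.891 + 4×29.25) = 116.1 kips.
Block shear: shear path 2×[1.375+2×2.875] = 2×7.125 in, A_gv = 3.5625, A_nv = 2×(7.125 − 2.5×0.875)×0.25 = 2.4688 in²; tension across gage: (2.4375 − 1×0.875)×0.25 = 0.39063 in². R_n = min(0.6×65×2.4688, 0.6×50×3.5625) + 1.0×65×0.39063 = min(96.283, 106.88) + 25.391 = 121.67 kips. φR_n = 0.75 × 121.67 = 91.3 kips.
Governing: min(167.0, 116.1, 91.3) = 91.3 kips → block shear.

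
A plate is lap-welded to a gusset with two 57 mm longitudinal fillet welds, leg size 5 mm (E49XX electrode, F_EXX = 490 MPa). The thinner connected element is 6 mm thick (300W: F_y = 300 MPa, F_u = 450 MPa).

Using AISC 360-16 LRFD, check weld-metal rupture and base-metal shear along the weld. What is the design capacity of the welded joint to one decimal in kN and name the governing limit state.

88.9 kN (weld metal governs)

Weld metal: throat = 0.707×5 = 3.535 mm, L = 2×57 = 114 mm. φR_n = 0.75 × 0.6 × 490 × 3.535 × 114 = 88.9 kN.
Base metal shear (6 mm plate): yield φR_n = 1.0×0.6×300×6×114 = 123.1 kN; rupture φR_n = 0.75×0.6×450×6×114 = 138.5 kN; take 123.1 kN (yield).
Governing: min(88.9, 123.1) = 88.9 kN → weld metal.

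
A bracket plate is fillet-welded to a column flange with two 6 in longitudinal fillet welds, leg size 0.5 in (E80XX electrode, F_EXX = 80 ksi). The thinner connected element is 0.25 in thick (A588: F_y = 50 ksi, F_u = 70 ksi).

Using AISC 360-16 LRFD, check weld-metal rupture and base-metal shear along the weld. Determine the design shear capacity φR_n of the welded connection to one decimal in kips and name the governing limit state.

Weld metal: throat = 0.707×0.5 = 0.3535 in, L = 2×6 = 12 in. φR_n = 0.75 × 0.6 × 80 × 0.3535 × 12 = 152.7 kips.
Base metal shear (0.25 in plate): yield φR_n = 1.0×0.6×50×0.25×12 = 90.0 kips; rupture φR_n = 0.75×0.6×70×0.25×12 = 94.5 kips; take 90.0 kips (yield).
Governing: min(152.7, 90.0) = 90.0 kips → base-metal shear.

90.0 kips (base-metal shear governs)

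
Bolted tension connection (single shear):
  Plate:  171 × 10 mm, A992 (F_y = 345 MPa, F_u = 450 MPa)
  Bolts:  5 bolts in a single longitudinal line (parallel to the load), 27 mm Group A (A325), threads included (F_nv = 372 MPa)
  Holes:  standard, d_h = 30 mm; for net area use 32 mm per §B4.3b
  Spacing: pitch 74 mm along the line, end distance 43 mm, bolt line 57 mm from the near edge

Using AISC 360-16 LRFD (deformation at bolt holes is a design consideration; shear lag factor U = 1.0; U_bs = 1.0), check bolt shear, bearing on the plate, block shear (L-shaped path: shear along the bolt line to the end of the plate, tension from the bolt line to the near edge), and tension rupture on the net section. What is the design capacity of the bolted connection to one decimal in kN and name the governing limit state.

Bolt shear: A_b = π(27)²/4 = 572.56 mm². φR_n = 0.75 × 372 × 572.56 × 5 × 1 = 798.7 kN.
Bearing (10 mm plate, F_u = 450 MPa): end bolts L_c = 43 − 30/2 = 28, R_n = min(1.2×28×10×450, 2.4×27×10×450) = 151.2 kN/bolt; interior L_c = 74 − 30 = 44, R_n = 237.6 kN/bolt. φR_n = 0.75 × (1×151.2 + 4×237.6) = 826.2 kN.
Block shear: shear path 1×[43+4×74] = 1×339 mm, A_gv = 3390, A_nv = 1×(339 − 4.5×32)×10 = 1950 mm²; tension to near edge: (57 − 0.5×32)×10 = 410 mm². R_n = min(0.6×450×1950, 0.6×345×3390) + 1.0×450×410 = min(526.5, 701.73) + 184.5 = 711 kN. φR_n = 0.75 × 711 = 533.3 kN.
Tension rupture (net): A_n = (171 − 1×32)×10 = 1390 mm² (U = 1.0, A_e = A_n). φR_n = 0.75 × 450 × 1390 = 469.1 kN.
Governing: min(798.7, 826.2, 533.3, 469.1) = 469.1 kN → net-section rupture.

469.1 kN (net-section rupture governs)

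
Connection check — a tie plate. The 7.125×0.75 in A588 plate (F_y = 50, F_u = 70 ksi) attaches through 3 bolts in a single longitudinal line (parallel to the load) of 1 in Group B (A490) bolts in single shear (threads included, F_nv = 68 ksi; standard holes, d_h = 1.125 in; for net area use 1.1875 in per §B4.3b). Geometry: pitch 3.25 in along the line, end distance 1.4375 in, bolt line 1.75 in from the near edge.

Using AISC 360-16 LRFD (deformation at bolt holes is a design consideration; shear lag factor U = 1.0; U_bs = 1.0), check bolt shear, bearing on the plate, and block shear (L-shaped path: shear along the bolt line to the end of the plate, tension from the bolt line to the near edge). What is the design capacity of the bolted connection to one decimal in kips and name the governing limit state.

Bolt shear: A_b = π(1)²/4 = 0.7854 in². φR_n = 0.75 × 68 × 0.7854 × 3 × 1 = 120.2 kips.
Bearing (0.75 in plate, F_u = 70 ksi): end bolts L_c = 1.4375 − 1.125/2 = 0.875, R_n = min(1.2×0.875×0.75×70, 2.4×1×0.75×70) = 55.125 kips/bolt; interior L_c = 3.25 − 1.125 = 2.125, R_n = 126 kips/bolt. φR_n = 0.75 × (1×55.125 + 2×126) = 230.3 kips.
Block shear: shear path 1×[1.4375+2×3.25] = 1×7.9375 in, A_gv = 5.9531, A_nv = 1×(7.9375 − 2.5×1.1875)×0.75 = 3.7266 in²; tension to near edge: (1.75 − 0.5×1.1875)×0.75 = 0.86719 in². R_n = min(0.6×70×3.7266, 0.6×50×5.9531) + 1.0×70×0.86719 = min(156.52, 178.59) + 60.703 = 217.22 kips. φR_n = 0.75 × 217.22 = 162.9 kips.
Governing: min(120.2, 230.3, 162.9) = 120.2 kips → bolt shear.

120.2 kips (bolt shear governs)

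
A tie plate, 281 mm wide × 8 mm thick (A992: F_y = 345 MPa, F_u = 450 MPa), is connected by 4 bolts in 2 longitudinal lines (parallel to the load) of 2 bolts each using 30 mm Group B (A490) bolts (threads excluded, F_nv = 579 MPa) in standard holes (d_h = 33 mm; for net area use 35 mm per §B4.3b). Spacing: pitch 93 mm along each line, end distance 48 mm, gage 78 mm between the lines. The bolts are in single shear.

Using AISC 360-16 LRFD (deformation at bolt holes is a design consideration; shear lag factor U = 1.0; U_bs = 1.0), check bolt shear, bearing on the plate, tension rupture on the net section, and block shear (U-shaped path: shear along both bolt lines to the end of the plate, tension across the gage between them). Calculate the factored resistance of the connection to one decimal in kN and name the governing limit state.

Bolt shear: A_b = π(30)²/4 = 706.86 mm². φR_n = 0.75 × 579 × 706.86 × 4 × 1 = 1227.8 kN.
Bearing (8 mm plate, F_u = 450 MPa): end bolts L_c = 48 − 33/2 = 31.5, R_n = min(1.2×31.5×8×450, 2.4×30×8×450) = 136.08 kN/bolt; interior L_c = 93 − 33 = 60, R_n = 259.2 kN/bolt. φR_n = 0.75 × (2×136.08 + 2×259.2) = 592.9 kN.
Tension rupture (net): A_n = (281 − 2×35)×8 = 1688 mm² (U = 1.0, A_e = A_n). φR_n = 0.75 × 450 × 1688 = 569.7 kN.
Block shear: shear path 2×[48+1×93] = 2×141 mm, A_gv = 2256, A_nv = 2×(141 − 1.5×35)×8 = 1416 mm²; tension across gage: (78 − 1×35)×8 = 344 mm². R_n = min(0.6×450×1416, 0.6×345×2256) + 1.0×450×344 = min(382.32, 466.99) + 154.8 = 537.12 kN. φR_n = 0.75 × 537.12 = 402.8 kN.
Governing: min(1227.8, 592.9, 569.7, 402.8) = 402.8 kN → block shear.

402.8 kN (block shear governs)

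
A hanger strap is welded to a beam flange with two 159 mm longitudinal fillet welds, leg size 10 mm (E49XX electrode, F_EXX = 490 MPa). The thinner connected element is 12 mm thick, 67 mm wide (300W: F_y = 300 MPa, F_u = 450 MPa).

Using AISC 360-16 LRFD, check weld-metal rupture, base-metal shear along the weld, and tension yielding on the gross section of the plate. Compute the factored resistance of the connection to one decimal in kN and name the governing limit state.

Weld metal: throat = 0.707×10 = 7.07 mm, L = 2×159 = 318 mm. φR_n = 0.75 × 0.6 × 490 × 7.07 × 318 = 495.7 kN.
Base metal shear (12 mm plate): yield φR_n = 1.0×0.6×300×12×318 = 686.9 kN; rupture φR_n = 0.75×0.6×450×12×318 = 772.7 kN; take 686.9 kN (yield).
Tension yield (gross): A_g = 67×12 = 804 mm². φR_n = 0.90 × 300 × 804 = 217.1 kN.
Governing: min(495.7, 686.9, 217.1) = 217.1 kN → gross-section yield.

217.1 kN (gross-section yield governs)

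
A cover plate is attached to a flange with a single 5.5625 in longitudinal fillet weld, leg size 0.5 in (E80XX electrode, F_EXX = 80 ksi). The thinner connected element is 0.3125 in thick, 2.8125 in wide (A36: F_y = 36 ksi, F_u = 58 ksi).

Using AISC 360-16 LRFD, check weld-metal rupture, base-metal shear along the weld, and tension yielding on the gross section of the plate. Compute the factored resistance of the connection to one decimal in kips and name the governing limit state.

Weld metal: throat = 0.707×0.5 = 0.3535 in, L = 5.5625 in. φR_n = 0.75 × 0.6 × 80 × 0.3535 × 5.5625 = 70.8 kips.
Base metal shear (0.3125 in plate): yield φR_n = 1.0×0.6×36×0.3125×5.5625 = 37.5 kips; rupture φR_n = 0.75×0.6×58×0.3125×5.5625 = 45.4 kips; take 37.5 kips (yield).
Tension yield (gross): A_g = 2.8125×0.3125 = 0.87891 in². φR_n = 0.90 × 36 × 0.87891 = 28.5 kips.
Governing: min(70.8, 37.5, 28.5) = 28.5 kips → gross-section yield.

28.5 kips (gross-section yield governs)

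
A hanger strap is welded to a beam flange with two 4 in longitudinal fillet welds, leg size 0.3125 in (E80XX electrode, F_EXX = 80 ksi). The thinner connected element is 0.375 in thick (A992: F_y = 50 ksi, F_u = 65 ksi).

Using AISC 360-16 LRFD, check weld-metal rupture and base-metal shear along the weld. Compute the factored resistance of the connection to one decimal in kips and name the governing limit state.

Weld metal: throat = 0.707×0.3125 = 0.22094 in, L = 2×4 = 8 in. φR_n = 0.75 × 0.6 × 80 × 0.22094 × 8 = 63.6 kips.
Base metal shear (0.375 in plate): yield φR_n = 1.0×0.6×50×0.375×8 = 90.0 kips; rupture φR_n = 0.75×0.6×65×0.375×8 = 87.8 kips; take 87.8 kips (rupture).
Governing: min(63.6, 87.8) = 63.6 kips → weld metal.

63.6 kips (weld metal governs)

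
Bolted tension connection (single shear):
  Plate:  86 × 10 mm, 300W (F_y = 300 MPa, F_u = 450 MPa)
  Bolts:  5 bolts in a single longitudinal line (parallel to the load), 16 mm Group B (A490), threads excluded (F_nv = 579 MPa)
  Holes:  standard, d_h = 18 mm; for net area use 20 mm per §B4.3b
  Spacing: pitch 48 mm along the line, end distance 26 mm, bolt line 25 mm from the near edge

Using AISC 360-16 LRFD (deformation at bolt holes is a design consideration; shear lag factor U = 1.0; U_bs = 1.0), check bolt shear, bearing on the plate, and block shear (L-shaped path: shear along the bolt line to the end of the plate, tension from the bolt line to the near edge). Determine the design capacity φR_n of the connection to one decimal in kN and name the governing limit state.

Bolt shear: A_b = π(16)²/4 = 201.06 mm². φR_n = 0.75 × 579 × 201.06 × 5 × 1 = 436.6 kN.
Bearing (10 mm plate, F_u = 450 MPa): end bolts L_c = 26 − 18/2 = 17, R_n = min(1.2×17×10×450, 2.4×16×10×450) = 91.8 kN/bolt; interior L_c = 48 − 18 = 30, R_n = 162 kN/bolt. φR_n = 0.75 × (1×91.8 + 4×162) = 554.9 kN.
Block shear: shear path 1×[26+4×48] = 1×218 mm, A_gv = 2180, A_nv = 1×(218 − 4.5×20)×10 = 1280 mm²; tension to near edge: (25 − 0.5×20)×10 = 150 mm². R_n = min(0.6×450×1280, 0.6×300×2180) + 1.0×450×150 = min(345.6, 392.4) + 67.5 = 413.1 kN. φR_n = 0.75 × 413.1 = 309.8 kN.
Governing: min(436.6, 554.9, 309.8) = 309.8 kN → block shear.

309.8 kN (block shear governs)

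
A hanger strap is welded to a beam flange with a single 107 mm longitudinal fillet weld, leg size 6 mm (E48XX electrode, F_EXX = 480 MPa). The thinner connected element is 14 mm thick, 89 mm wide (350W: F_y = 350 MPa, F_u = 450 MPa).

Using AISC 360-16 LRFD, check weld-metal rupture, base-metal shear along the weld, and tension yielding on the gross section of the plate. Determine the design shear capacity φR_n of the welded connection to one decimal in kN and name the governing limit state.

98.0 kN (weld metal governs)

Weld metal: throat = 0.707×6 = 4.242 mm, L = 107 mm. φR_n = 0.75 × 0.6 × 480 × 4.242 × 107 = 98.0 kN.
Base metal shear (14 mm plate): yield φR_n = 1.0×0.6×350×14×107 = 314.6 kN; rupture φR_n = 0.75×0.6×450×14×107 = 303.3 kN; take 303.3 kN (rupture).
Tension yield (gross): A_g = 89×14 = 1246 mm². φR_n = 0.90 × 350 × 1246 = 392.5 kN.
Governing: min(98.0, 303.3, 392.5) = 98.0 kN → weld metal.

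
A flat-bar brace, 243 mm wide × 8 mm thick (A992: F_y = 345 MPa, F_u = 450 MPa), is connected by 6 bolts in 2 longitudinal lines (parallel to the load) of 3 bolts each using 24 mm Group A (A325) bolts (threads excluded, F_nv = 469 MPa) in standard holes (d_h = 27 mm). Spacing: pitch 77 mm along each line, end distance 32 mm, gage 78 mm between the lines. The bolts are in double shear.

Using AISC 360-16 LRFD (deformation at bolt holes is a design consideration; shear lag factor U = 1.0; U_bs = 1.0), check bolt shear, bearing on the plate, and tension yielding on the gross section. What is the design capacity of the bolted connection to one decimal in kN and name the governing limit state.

Bolt shear: A_b = π(24)²/4 = 452.39 mm². φR_n = 0.75 × 469 × 452.39 × 6 × 2 = 1909.5 kN.
Bearing (8 mm plate, F_u = 450 MPa): end bolts L_c = 32 − 27/2 = 18.5, R_n = min(1.2×18.5×8×450, 2.4×24×8×450) = 79.92 kN/bolt; interior L_c = 77 − 27 = 50, R_n = 207.36 kN/bolt. φR_n = 0.75 × (2×79.92 + 4×207.36) = 742.0 kN.
Tension yield (gross): A_g = 243×8 = 1944 mm². φR_n = 0.90 × 345 × 1944 = 603.6 kN.
Governing: min(1909.5, 742.0, 603.6) = 603.6 kN → gross-section yield.

603.6 kN (gross-section yield governs)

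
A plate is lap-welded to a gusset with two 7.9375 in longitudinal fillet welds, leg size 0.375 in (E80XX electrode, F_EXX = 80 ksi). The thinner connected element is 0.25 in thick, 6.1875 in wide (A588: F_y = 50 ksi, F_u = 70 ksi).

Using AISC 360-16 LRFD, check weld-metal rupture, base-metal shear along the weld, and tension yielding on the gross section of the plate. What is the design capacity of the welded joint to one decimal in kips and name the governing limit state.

69.6 kips (gross-section yield governs)

Weld metal: throat = 0.707×0.375 = 0.26513 in, L = 2×7.9375 = 15.875 in. φR_n = 0.75 × 0.6 × 80 × 0.26513 × 15.875 = 151.5 kips.
Base metal shear (0.25 in plate): yield φR_n = 1.0×0.6×50×0.25×15.875 = 119.1 kips; rupture φR_n = 0.75×0.6×70×0.25×15.875 = 125.0 kips; take 119.1 kips (yield).
Tension yield (gross): A_g = 6.1875×0.25 = 1.5469 in². φR_n = 0.90 × 50 × 1.5469 = 69.6 kips.
Governing: min(151.5, 119.1, 69.6) = 69.6 kips → gross-section yield.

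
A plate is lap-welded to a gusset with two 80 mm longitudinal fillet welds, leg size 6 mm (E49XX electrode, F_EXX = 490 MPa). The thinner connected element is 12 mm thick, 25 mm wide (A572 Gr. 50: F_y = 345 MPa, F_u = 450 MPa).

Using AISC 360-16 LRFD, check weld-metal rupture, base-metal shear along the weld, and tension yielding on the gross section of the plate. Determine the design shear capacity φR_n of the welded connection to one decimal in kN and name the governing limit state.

Weld metal: throat = 0.707×6 = 4.242 mm, L = 2×80 = 160 mm. φR_n = 0.75 × 0.6 × 490 × 4.242 × 160 = 149.7 kN.
Base metal shear (12 mm plate): yield φR_n = 1.0×0.6×345×12×160 = 397.4 kN; rupture φR_n = 0.75×0.6×450×12×160 = 388.8 kN; take 388.8 kN (rupture).
Tension yield (gross): A_g = 25×12 = 300 mm². φR_n = 0.90 × 345 × 300 = 93.2 kN.
Governing: min(149.7, 388.8, 93.2) = 93.2 kN → gross-section yield.

93.2 kN (gross-section yield governs)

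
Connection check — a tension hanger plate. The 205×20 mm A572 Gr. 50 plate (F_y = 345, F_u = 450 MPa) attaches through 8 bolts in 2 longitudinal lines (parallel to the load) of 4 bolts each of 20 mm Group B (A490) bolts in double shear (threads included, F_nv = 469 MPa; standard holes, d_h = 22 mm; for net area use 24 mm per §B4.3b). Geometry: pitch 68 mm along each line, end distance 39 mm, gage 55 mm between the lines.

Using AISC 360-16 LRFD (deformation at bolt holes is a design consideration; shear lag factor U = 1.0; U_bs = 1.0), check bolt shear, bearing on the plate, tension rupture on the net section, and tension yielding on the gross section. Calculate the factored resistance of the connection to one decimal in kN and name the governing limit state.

Bolt shear: A_b = π(20)²/4 = 314.16 mm². φR_n = 0.75 × 469 × 314.16 × 8 × 2 = 1768.1 kN.
Bearing (20 mm plate, F_u = 450 MPa): end bolts L_c = 39 − 22/2 = 28, R_n = min(1.2×28×20×450, 2.4×20×20×450) = 302.4 kN/bolt; interior L_c = 68 − 22 = 46, R_n = 432 kN/bolt. φR_n = 0.75 × (2×302.4 + 6×432) = 2397.6 kN.
Tension rupture (net): A_n = (205 − 2×24)×20 = 3140 mm² (U = 1.0, A_e = A_n). φR_n = 0.75 × 450 × 3140 = 1059.8 kN.
Tension yield (gross): A_g = 205×20 = 4100 mm². φR_n = 0.90 × 345 × 4100 = 1273.1 kN.
Governing: min(1768.1, 2397.6, 1059.8, 1273.1) = 1059.8 kN → net-section rupture.

1059.8 kN (net-section rupture governs)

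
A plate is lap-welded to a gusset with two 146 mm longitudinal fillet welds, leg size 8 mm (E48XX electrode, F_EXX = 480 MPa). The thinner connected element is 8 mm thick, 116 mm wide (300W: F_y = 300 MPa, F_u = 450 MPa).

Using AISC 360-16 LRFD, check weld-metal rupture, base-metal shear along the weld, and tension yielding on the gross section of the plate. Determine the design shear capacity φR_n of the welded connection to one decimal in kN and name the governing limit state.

Weld metal: throat = 0.707×8 = 5.656 mm, L = 2×146 = 292 mm. φR_n = 0.75 × 0.6 × 480 × 5.656 × 292 = 356.7 kN.
Base metal shear (8 mm plate): yield φR_n = 1.0×0.6×300×8×292 = 420.5 kN; rupture φR_n = 0.75×0.6×450×8×292 = 473.0 kN; take 420.5 kN (yield).
Tension yield (gross): A_g = 116×8 = 928 mm². φR_n = 0.90 × 300 × 928 = 250.6 kN.
Governing: min(356.7, 420.5, 250.6) = 250.6 kN → gross-section yield.

250.6 kN (gross-section yield governs)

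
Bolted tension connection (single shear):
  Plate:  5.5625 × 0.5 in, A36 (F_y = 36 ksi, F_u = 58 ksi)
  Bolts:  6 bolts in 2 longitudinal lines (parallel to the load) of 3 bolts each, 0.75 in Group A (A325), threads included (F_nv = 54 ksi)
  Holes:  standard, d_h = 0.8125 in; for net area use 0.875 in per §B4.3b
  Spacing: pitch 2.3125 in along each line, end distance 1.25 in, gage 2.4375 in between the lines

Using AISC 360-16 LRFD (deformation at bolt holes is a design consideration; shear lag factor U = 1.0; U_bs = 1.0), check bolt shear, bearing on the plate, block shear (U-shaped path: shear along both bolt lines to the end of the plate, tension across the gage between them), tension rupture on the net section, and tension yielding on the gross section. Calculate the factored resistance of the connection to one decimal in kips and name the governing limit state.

Bolt shear: A_b = π(0.75)²/4 = 0.44179 in². φR_n = 0.75 × 54 × 0.44179 × 6 × 1 = 107.4 kips.
Bearing (0.5 in plate, F_u = 58 ksi): end bolts L_c = 1.25 − 0.8125/2 = 0.84375, R_n = min(1.2×0.84375×0.5×58, 2.4×0.75×0.5×58) = 29.363 kips/bolt; interior L_c = 2.3125 − 0.8125 = 1.5, R_n = 52.2 kips/bolt. φR_n = 0.75 × (2×29.363 + 4×52.2) = 200.6 kips.
Block shear: shear path 2×[1.25+2×2.3125] = 2×5.875 in, A_gv = 5.875, A_nv = 2×(5.875 − 2.5×0.875)×0.5 = 3.6875 in²; tension across gage: (2.4375 − 1×0.875)×0.5 = 0.78125 in². R_n = min(0.6×58×3.6875, 0.6×36×5.875) + 1.0×58×0.78125 = min(128.33, 126.9) + 45.313 = 172.21 kips. φR_n = 0.75 × 172.21 = 129.2 kips.
Tension rupture (net): A_n = (5.5625 − 2×0.875)×0.5 = 1.9063 in² (U = 1.0, A_e = A_n). φR_n = 0.75 × 58 × 1.9063 = 82.9 kips.
Tension yield (gross): A_g = 5.5625×0.5 = 2.7813 in². φR_n = 0.90 × 36 × 2.7813 = 90.1 kips.
Governing: min(107.4, 200.6, 129.2, 82.9, 90.1) = 82.9 kips → net-section rupture.

82.9 kips (net-section rupture governs)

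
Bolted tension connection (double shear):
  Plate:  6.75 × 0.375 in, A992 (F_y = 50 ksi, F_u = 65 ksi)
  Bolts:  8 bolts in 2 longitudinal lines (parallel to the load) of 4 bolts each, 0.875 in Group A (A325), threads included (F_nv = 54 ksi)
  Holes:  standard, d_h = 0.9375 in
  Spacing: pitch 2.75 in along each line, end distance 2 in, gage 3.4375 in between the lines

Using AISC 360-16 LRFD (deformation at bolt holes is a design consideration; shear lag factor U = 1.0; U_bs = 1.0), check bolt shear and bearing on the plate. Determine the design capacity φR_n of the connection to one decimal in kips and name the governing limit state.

Bolt shear: A_b = π(0.875)²/4 = 0.60132 in². φR_n = 0.75 × 54 × 0.60132 × 8 × 2 = 389.7 kips.
Bearing (0.375 in plate, F_u = 65 ksi): end bolts L_c = 2 − 0.9375/2 = 1.53125, R_n = min(1.2×1.53125×0.375×65, 2.4×0.875×0.375×65) = 44.789 kips/bolt; interior L_c = 2.75 − 0.9375 = 1.8125, R_n = 51.188 kips/bolt. φR_n = 0.75 × (2×44.789 + 6×51.188) = 297.5 kips.
Governing: min(389.7, 297.5) = 297.5 kips → bearing.

297.5 kips (bearing governs)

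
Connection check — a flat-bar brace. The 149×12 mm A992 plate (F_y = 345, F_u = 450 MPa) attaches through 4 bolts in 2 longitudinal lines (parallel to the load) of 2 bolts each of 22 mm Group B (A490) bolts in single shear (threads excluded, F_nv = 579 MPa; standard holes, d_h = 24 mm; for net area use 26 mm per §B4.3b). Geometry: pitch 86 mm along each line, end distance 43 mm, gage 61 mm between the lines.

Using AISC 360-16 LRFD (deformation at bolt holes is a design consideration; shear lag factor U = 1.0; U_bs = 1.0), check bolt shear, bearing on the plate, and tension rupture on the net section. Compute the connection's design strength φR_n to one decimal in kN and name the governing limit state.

Bolt shear: A_b = π(22)²/4 = 380.13 mm². φR_n = 0.75 × 579 × 380.13 × 4 × 1 = 660.3 kN.
Bearing (12 mm plate, F_u = 450 MPa): end bolts L_c = 43 − 24/2 = 31, R_n = min(1.2×31×12×450, 2.4×22×12×450) = 200.88 kN/bolt; interior L_c = 86 − 24 = 62, R_n = 285.12 kN/bolt. φR_n = 0.75 × (2×200.88 + 2×285.12) = 729.0 kN.
Tension rupture (net): A_n = (149 − 2×26)×12 = 1164 mm² (U = 1.0, A_e = A_n). φR_n = 0.75 × 450 × 1164 = 392.9 kN.
Governing: min(660.3, 729.0, 392.9) = 392.9 kN → net-section rupture.

392.9 kN (net-section rupture governs)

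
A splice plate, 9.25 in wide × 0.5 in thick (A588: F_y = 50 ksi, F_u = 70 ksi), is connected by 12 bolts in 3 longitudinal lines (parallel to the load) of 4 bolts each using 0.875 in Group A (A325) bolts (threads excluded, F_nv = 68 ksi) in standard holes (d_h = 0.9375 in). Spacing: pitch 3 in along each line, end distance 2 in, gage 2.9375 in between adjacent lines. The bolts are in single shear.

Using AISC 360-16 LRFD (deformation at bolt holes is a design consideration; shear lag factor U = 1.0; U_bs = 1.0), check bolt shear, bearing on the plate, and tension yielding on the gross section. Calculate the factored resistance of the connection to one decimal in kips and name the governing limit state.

208.1 kips (gross-section yield governs)

Bolt shear: A_b = π(0.875)²/4 = 0.60132 in². φR_n = 0.75 × 68 × 0.60132 × 12 × 1 = 368.0 kips.
Bearing (0.5 in plate, F_u = 70 ksi): end bolts L_c = 2 − 0.9375/2 = 1.53125, R_n = min(1.2×1.53125×0.5×70, 2.4×0.875×0.5×70) = 64.313 kips/bolt; interior L_c = 3 − 0.9375 = 2.0625, R_n = 73.5 kips/bolt. φR_n = 0.75 × (3×64.313 + 9×73.5) = 640.8 kips.
Tension yield (gross): A_g = 9.25×0.5 = 4.625 in². φR_n = 0.90 × 50 × 4.625 = 208.1 kips.
Governing: min(368.0, 640.8, 208.1) = 208.1 kips → gross-section yield.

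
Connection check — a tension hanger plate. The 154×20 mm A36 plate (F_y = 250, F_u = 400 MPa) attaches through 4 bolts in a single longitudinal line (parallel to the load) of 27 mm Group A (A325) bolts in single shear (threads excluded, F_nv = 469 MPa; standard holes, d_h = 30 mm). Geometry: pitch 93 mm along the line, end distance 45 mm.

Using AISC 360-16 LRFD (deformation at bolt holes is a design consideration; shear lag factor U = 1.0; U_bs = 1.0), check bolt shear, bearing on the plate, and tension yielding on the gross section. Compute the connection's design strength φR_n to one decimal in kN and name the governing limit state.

Bolt shear: A_b = π(27)²/4 = 572.56 mm². φR_n = 0.75 × 469 × 572.56 × 4 × 1 = 805.6 kN.
Bearing (20 mm plate, F_u = 400 MPa): end bolts L_c = 45 − 30/2 = 30, R_n = min(1.2×30×20×400, 2.4×27×20×400) = 288 kN/bolt; interior L_c = 93 − 30 = 63, R_n = 518.4 kN/bolt. φR_n = 0.75 × (1×288 + 3×518.4) = 1382.4 kN.
Tension yield (gross): A_g = 154×20 = 3080 mm². φR_n = 0.90 × 250 × 3080 = 693.0 kN.
Governing: min(805.6, 1382.4, 693.0) = 693.0 kN → gross-section yield.

693.0 kN (gross-section yield governs)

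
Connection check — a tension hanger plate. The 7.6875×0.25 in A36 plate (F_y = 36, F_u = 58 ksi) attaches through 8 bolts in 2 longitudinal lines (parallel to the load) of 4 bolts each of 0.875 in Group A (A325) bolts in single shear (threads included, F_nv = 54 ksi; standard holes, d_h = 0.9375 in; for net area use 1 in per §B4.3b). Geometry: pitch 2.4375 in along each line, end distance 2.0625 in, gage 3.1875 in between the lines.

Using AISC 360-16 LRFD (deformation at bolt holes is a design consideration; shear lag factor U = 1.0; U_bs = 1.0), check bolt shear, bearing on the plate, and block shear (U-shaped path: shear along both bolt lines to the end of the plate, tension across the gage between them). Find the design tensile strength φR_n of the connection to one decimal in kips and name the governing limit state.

Bolt shear: A_b = π(0.875)²/4 = 0.60132 in². φR_n = 0.75 × 54 × 0.60132 × 8 × 1 = 194.8 kips.
Bearing (0.25 in plate, F_u = 58 ksi): end bolts L_c = 2.0625 − 0.9375/2 = 1.59375, R_n = min(1.2×1.59375×0.25×58, 2.4×0.875×0.25×58) = 27.731 kips/bolt; interior L_c = 2.4375 − 0.9375 = 1.5, R_n = 26.1 kips/bolt. φR_n = 0.75 × (2×27.731 + 6×26.1) = 159.0 kips.
Block shear: shear path 2×[2.0625+3×2.4375] = 2×9.375 in, A_gv = 4.6875, A_nv = 2×(9.375 − 3.5×1)×0.25 = 2.9375 in²; tension across gage: (3.1875 − 1×1)×0.25 = 0.54688 in². R_n = min(0.6×58×2.9375, 0.6×36×4.6875) + 1.0×58×0.54688 = min(102.23, 101.25) + 31.719 = 132.97 kips. φR_n = 0.75 × 132.97 = 99.7 kips.
Governing: min(194.8, 159.0, 99.7) = 99.7 kips → block shear.

99.7 kips (block shear governs)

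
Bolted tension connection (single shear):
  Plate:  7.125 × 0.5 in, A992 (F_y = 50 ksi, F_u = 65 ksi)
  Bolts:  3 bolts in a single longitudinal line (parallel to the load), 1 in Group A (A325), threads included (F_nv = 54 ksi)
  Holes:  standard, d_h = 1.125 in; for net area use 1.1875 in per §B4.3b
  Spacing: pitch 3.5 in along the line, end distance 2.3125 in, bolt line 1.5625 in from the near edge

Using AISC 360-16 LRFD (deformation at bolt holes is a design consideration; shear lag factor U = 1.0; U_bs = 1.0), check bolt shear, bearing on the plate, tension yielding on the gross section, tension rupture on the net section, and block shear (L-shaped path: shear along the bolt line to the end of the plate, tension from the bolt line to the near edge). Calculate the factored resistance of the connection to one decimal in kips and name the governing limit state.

Bolt shear: A_b = π(1)²/4 = 0.7854 in². φR_n = 0.75 × 54 × 0.7854 × 3 × 1 = 95.4 kips.
Bearing (0.5 in plate, F_u = 65 ksi): end bolts L_c = 2.3125 − 1.125/2 = 1.75, R_n = min(1.2×1.75×0.5×65, 2.4×1×0.5×65) = 68.25 kips/bolt; interior L_c = 3.5 − 1.125 = 2.375, R_n = 78 kips/bolt. φR_n = 0.75 × (1×68.25 + 2×78) = 168.2 kips.
Tension yield (gross): A_g = 7.125×0.5 = 3.5625 in². φR_n = 0.90 × 50 × 3.5625 = 160.3 kips.
Tension rupture (net): A_n = (7.125 − 1×1.1875)×0.5 = 2.9688 in² (U = 1.0, A_e = A_n). φR_n = 0.75 × 65 × 2.9688 = 144.7 kips.
Block shear: shear path 1×[2.3125+2×3.5] = 1×9.3125 in, A_gv = 4.6563, A_nv = 1×(9.3125 − 2.5×1.1875)×0.5 = 3.1719 in²; tension to near edge: (1.5625 − 0.5×1.1875)×0.5 = 0.48438 in². R_n = min(0.6×65×3.1719, 0.6×50×4.6563) + 1.0×65×0.48438 = min(123.7, 139.69) + 31.485 = 155.19 kips. φR_n = 0.75 × 155.19 = 116.4 kips.
Governing: min(95.4, 168.2, 160.3, 144.7, 116.4) = 95.4 kips → bolt shear.

95.4 kips (bolt shear governs)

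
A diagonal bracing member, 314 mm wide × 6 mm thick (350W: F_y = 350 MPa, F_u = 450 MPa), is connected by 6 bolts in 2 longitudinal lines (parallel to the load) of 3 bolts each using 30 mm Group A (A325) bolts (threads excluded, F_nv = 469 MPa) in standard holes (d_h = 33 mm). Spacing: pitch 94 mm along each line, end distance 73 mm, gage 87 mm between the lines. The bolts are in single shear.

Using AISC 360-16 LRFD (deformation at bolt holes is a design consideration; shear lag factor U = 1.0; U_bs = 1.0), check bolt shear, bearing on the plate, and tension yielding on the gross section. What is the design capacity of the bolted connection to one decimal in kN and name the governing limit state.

Bolt shear: A_b = π(30)²/4 = 706.86 mm². φR_n = 0.75 × 469 × 706.86 × 6 × 1 = 1491.8 kN.
Bearing (6 mm plate, F_u = 450 MPa): end bolts L_c = 73 − 33/2 = 56.5, R_n = min(1.2×56.5×6×450, 2.4×30×6×450) = 183.06 kN/bolt; interior L_c = 94 − 33 = 61, R_n = 194.4 kN/bolt. φR_n = 0.75 × (2×183.06 + 4×194.4) = 857.8 kN.
Tension yield (gross): A_g = 314×6 = 1884 mm². φR_n = 0.90 × 350 × 1884 = 593.5 kN.
Governing: min(1491.8, 857.8, 593.5) = 593.5 kN → gross-section yield.

593.5 kN (gross-section yield governs)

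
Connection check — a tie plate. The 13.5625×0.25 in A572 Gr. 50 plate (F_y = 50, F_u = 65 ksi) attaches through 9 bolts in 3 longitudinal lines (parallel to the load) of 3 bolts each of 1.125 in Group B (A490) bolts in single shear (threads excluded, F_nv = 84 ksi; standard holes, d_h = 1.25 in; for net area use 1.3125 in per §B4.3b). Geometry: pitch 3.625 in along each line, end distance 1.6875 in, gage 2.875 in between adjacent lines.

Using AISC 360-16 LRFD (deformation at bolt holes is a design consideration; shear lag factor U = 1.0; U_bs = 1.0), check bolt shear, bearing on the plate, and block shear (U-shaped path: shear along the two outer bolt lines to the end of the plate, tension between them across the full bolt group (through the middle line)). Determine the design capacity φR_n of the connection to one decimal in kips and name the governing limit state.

120.8 kips (block shear governs)

Bolt shear: A_b = π(1.125)²/4 = 0.99402 in². φR_n = 0.75 × 84 × 0.99402 × 9 × 1 = 563.6 kips.
Bearing (0.25 in plate, F_u = 65 ksi): end bolts L_c = 1.6875 − 1.25/2 = 1.0625, R_n = min(1.2×1.0625×0.25×65, 2.4×1.125×0.25×65) = 20.719 kips/bolt; interior L_c = 3.625 − 1.25 = 2.375, R_n = 43.875 kips/bolt. φR_n = 0.75 × (3×20.719 + 6×43.875) = 244.1 kips.
Block shear: shear path 2×[1.6875+2×3.625] = 2×8.9375 in, A_gv = 4.4688, A_nv = 2×(8.9375 − 2.5×1.3125)×0.25 = 2.8281 in²; tension across gage: (5.75 − 2×1.3125)×0.25 = 0.78125 in². R_n = min(0.6×65×2.8281, 0.6×50×4.4688) + 1.0×65×0.78125 = min(110.3, 134.06) + 50.781 = 161.08 kips. φR_n = 0.75 × 161.08 = 120.8 kips.
Governing: min(563.6, 244.1, 120.8) = 120.8 kips → block shear.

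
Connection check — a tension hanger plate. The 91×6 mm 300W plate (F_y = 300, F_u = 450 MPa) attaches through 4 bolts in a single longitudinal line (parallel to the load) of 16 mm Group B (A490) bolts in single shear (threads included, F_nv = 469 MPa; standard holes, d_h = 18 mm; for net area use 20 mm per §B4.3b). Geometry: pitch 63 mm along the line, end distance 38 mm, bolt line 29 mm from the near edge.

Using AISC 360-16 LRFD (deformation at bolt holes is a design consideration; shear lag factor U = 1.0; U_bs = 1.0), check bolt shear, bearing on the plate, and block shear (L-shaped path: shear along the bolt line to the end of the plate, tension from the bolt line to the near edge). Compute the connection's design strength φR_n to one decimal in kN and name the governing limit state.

222.3 kN (block shear governs)

Bolt shear: A_b = π(16)²/4 = 201.06 mm². φR_n = 0.75 × 469 × 201.06 × 4 × 1 = 282.9 kN.
Bearing (6 mm plate, F_u = 450 MPa): end bolts L_c = 38 − 18/2 = 29, R_n = min(1.2×29×6×450, 2.4×16×6×450) = 93.96 kN/bolt; interior L_c = 63 − 18 = 45, R_n = 103.68 kN/bolt. φR_n = 0.75 × (1×93.96 + 3×103.68) = 303.8 kN.
Block shear: shear path 1×[38+3×63] = 1×227 mm, A_gv = 1362, A_nv = 1×(227 − 3.5×20)×6 = 942 mm²; tension to near edge: (29 − 0.5×20)×6 = 114 mm². R_n = min(0.6×450×942, 0.6×300×1362) + 1.0×450×114 = min(254.34, 245.16) + 51.3 = 296.46 kN. φR_n = 0.75 × 296.46 = 222.3 kN.
Governing: min(282.9, 303.8, 222.3) = 222.3 kN → block shear.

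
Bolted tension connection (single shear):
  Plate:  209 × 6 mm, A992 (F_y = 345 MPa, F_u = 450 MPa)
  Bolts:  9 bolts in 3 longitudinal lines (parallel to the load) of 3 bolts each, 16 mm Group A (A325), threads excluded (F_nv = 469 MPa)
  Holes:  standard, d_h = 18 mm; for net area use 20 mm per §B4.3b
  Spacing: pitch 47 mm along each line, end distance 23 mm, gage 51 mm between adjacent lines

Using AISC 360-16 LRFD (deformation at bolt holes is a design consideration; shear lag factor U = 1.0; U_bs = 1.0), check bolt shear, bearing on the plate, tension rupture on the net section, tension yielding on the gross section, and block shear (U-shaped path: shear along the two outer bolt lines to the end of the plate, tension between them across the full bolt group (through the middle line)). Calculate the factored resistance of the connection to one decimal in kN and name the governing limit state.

288.4 kN (block shear governs)

Bolt shear: A_b = π(16)²/4 = 201.06 mm². φR_n = 0.75 × 469 × 201.06 × 9 × 1 = 636.5 kN.
Bearing (6 mm plate, F_u = 450 MPa): end bolts L_c = 23 − 18/2 = 14, R_n = min(1.2×14×6×450, 2.4×16×6×450) = 45.36 kN/bolt; interior L_c = 47 − 18 = 29, R_n = 93.96 kN/bolt. φR_n = 0.75 × (3×45.36 + 6×93.96) = 524.9 kN.
Tension rupture (net): A_n = (209 − 3×20)×6 = 894 mm² (U = 1.0, A_e = A_n). φR_n = 0.75 × 450 × 894 = 301.7 kN.
Tension yield (gross): A_g = 209×6 = 1254 mm². φR_n = 0.90 × 345 × 1254 = 389.4 kN.
Block shear: shear path 2×[23+2×47] = 2×117 mm, A_gv = 1404, A_nv = 2×(117 − 2.5×20)×6 = 804 mm²; tension across gage: (102 − 2×20)×6 = 372 mm². R_n = min(0.6×450×804, 0.6×345×1404) + 1.0×450×372 = min(217.08, 290.63) + 167.4 = 384.48 kN. φR_n = 0.75 × 384.48 = 288.4 kN.
Governing: min(636.5, 524.9, 301.7, 389.4, 288.4) = 288.4 kN → block shear.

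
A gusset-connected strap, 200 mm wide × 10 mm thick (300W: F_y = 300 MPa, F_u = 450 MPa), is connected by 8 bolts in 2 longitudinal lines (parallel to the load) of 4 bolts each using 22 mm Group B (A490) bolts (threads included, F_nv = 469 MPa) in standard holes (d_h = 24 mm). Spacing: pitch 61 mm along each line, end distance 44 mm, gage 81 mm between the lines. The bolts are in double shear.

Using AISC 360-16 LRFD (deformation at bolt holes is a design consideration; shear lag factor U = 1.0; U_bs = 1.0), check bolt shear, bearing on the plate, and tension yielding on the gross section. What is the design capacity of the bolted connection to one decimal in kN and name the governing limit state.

540.0 kN (gross-section yield governs)

Bolt shear: A_b = π(22)²/4 = 380.13 mm². φR_n = 0.75 × 469 × 380.13 × 8 × 2 = 2139.4 kN.
Bearing (10 mm plate, F_u = 450 MPa): end bolts L_c = 44 − 24/2 = 32, R_n = min(1.2×32×10×450, 2.4×22×10×450) = 172.8 kN/bolt; interior L_c = 61 − 24 = 37, R_n = 199.8 kN/bolt. φR_n = 0.75 × (2×172.8 + 6×199.8) = 1158.3 kN.
Tension yield (gross): A_g = 200×10 = 2000 mm². φR_n = 0.90 × 300 × 2000 = 540.0 kN.
Governing: min(2139.4, 1158.3, 540.0) = 540.0 kN → gross-section yield.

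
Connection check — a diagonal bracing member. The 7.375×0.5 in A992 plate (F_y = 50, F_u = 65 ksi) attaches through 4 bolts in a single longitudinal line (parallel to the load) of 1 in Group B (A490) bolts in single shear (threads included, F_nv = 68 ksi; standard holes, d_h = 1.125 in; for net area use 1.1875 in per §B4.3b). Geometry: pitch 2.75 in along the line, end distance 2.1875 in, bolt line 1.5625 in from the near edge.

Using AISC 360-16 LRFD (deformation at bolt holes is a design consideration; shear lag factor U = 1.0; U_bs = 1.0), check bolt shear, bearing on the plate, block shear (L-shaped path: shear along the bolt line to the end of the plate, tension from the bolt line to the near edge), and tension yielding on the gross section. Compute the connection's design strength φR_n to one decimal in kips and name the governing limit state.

Bolt shear: A_b = π(1)²/4 = 0.7854 in². φR_n = 0.75 × 68 × 0.7854 × 4 × 1 = 160.2 kips.
Bearing (0.5 in plate, F_u = 65 ksi): end bolts L_c = 2.1875 − 1.125/2 = 1.625, R_n = min(1.2×1.625×0.5×65, 2.4×1×0.5×65) = 63.375 kips/bolt; interior L_c = 2.75 − 1.125 = 1.625, R_n = 63.375 kips/bolt. φR_n = 0.75 × (1×63.375 + 3×63.375) = 190.1 kips.
Block shear: shear path 1×[2.1875+3×2.75] = 1×10.4375 in, A_gv = 5.2188, A_nv = 1×(10.4375 − 3.5×1.1875)×0.5 = 3.1406 in²; tension to near edge: (1.5625 − 0.5×1.1875)×0.5 = 0.48438 in². R_n = min(0.6×65×3.1406, 0.6×50×5.2188) + 1.0×65×0.48438 = min(122.48, 156.56) + 31.485 = 153.97 kips. φR_n = 0.75 × 153.97 = 115.5 kips.
Tension yield (gross): A_g = 7.375×0.5 = 3.6875 in². φR_n = 0.90 × 50 × 3.6875 = 165.9 kips.
Governing: min(160.2, 190.1, 115.5, 165.9) = 115.5 kips → block shear.

115.5 kips (block shear governs)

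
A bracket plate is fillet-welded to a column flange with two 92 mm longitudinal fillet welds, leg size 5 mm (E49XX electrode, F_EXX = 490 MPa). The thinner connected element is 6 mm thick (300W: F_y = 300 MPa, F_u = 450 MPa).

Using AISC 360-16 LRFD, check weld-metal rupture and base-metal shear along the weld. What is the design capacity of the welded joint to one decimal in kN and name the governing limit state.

Weld metal: throat = 0.707×5 = 3.535 mm, L = 2×92 = 184 mm. φR_n = 0.75 × 0.6 × 490 × 3.535 × 184 = 143.4 kN.
Base metal shear (6 mm plate): yield φR_n = 1.0×0.6×300×6×184 = 198.7 kN; rupture φR_n = 0.75×0.6×450×6×184 = 223.6 kN; take 198.7 kN (yield).
Governing: min(143.4, 198.7) = 143.4 kN → weld metal.

143.4 kN (weld metal governs)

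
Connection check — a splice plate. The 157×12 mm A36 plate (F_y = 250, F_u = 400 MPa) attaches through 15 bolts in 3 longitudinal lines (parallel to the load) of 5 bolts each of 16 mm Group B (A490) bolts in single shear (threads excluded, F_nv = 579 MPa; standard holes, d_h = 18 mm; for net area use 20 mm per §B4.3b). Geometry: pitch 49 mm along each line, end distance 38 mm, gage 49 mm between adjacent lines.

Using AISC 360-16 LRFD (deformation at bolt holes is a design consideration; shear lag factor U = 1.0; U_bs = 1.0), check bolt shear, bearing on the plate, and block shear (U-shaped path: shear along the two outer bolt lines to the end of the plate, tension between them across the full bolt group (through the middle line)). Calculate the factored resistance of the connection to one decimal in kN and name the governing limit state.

Bolt shear: A_b = π(16)²/4 = 201.06 mm². φR_n = 0.75 × 579 × 201.06 × 15 × 1 = 1309.7 kN.
Bearing (12 mm plate, F_u = 400 MPa): end bolts L_c = 38 − 18/2 = 29, R_n = min(1.2×29×12×400, 2.4×16×12×400) = 167.04 kN/bolt; interior L_c = 49 − 18 = 31, R_n = 178.56 kN/bolt. φR_n = 0.75 × (3×167.04 + 12×178.56) = 1982.9 kN.
Block shear: shear path 2×[38+4×49] = 2×234 mm, A_gv = 5616, A_nv = 2×(234 − 4.5×20)×12 = 3456 mm²; tension across gage: (98 − 2×20)×12 = 696 mm². R_n = min(0.6×400×3456, 0.6×250×5616) + 1.0×400×696 = min(829.44, 842.4) + 278.4 = 1107.8 kN. φR_n = 0.75 × 1107.8 = 830.9 kN.
Governing: min(1309.7, 1982.9, 830.9) = 830.9 kN → block shear.

830.9 kN (block shear governs)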